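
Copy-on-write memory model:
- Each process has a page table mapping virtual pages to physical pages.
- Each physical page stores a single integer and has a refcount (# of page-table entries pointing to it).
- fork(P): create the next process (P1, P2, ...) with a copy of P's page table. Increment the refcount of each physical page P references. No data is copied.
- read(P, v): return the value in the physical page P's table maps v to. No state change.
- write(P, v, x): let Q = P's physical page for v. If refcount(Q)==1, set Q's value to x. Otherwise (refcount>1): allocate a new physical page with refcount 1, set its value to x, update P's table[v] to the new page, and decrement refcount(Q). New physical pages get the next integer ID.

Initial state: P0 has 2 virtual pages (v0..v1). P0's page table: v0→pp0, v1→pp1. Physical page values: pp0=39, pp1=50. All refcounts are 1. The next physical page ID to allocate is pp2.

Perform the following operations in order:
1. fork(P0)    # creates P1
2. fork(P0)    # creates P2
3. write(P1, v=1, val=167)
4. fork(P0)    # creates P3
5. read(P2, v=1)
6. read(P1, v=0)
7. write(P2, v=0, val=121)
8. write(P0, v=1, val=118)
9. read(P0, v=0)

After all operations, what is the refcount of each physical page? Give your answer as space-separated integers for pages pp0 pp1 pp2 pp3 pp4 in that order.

Answer: 3 2 1 1 1

Derivation:
Op 1: fork(P0) -> P1. 2 ppages; refcounts: pp0:2 pp1:2
Op 2: fork(P0) -> P2. 2 ppages; refcounts: pp0:3 pp1:3
Op 3: write(P1, v1, 167). refcount(pp1)=3>1 -> COPY to pp2. 3 ppages; refcounts: pp0:3 pp1:2 pp2:1
Op 4: fork(P0) -> P3. 3 ppages; refcounts: pp0:4 pp1:3 pp2:1
Op 5: read(P2, v1) -> 50. No state change.
Op 6: read(P1, v0) -> 39. No state change.
Op 7: write(P2, v0, 121). refcount(pp0)=4>1 -> COPY to pp3. 4 ppages; refcounts: pp0:3 pp1:3 pp2:1 pp3:1
Op 8: write(P0, v1, 118). refcount(pp1)=3>1 -> COPY to pp4. 5 ppages; refcounts: pp0:3 pp1:2 pp2:1 pp3:1 pp4:1
Op 9: read(P0, v0) -> 39. No state change.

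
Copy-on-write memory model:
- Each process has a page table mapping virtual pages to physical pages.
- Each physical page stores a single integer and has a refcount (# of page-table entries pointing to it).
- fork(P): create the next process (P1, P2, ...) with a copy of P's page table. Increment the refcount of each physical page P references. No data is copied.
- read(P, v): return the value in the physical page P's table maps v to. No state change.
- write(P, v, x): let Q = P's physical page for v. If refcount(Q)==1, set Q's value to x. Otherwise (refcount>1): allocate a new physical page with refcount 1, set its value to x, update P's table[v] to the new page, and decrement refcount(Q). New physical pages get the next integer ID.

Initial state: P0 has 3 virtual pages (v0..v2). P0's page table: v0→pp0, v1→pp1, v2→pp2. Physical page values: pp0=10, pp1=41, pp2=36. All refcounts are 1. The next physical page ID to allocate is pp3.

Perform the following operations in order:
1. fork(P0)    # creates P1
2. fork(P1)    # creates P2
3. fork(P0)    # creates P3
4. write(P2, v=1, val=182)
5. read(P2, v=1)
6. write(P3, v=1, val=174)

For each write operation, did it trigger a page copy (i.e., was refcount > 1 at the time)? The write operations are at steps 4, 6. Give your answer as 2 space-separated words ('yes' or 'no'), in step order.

Op 1: fork(P0) -> P1. 3 ppages; refcounts: pp0:2 pp1:2 pp2:2
Op 2: fork(P1) -> P2. 3 ppages; refcounts: pp0:3 pp1:3 pp2:3
Op 3: fork(P0) -> P3. 3 ppages; refcounts: pp0:4 pp1:4 pp2:4
Op 4: write(P2, v1, 182). refcount(pp1)=4>1 -> COPY to pp3. 4 ppages; refcounts: pp0:4 pp1:3 pp2:4 pp3:1
Op 5: read(P2, v1) -> 182. No state change.
Op 6: write(P3, v1, 174). refcount(pp1)=3>1 -> COPY to pp4. 5 ppages; refcounts: pp0:4 pp1:2 pp2:4 pp3:1 pp4:1

yes yes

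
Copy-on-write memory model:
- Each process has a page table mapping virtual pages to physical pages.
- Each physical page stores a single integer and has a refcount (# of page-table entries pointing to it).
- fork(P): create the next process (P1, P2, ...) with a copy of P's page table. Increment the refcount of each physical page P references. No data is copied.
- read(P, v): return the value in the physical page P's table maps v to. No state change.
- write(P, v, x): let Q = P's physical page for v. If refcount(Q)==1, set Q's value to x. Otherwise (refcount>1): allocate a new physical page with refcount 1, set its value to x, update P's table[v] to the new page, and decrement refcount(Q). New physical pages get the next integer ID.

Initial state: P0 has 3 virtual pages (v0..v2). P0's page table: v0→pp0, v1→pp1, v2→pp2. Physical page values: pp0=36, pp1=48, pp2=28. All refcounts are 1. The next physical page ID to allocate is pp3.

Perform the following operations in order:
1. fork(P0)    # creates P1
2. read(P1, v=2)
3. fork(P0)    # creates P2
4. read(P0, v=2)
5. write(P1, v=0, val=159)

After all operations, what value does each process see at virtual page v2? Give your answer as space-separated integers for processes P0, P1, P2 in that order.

Answer: 28 28 28

Derivation:
Op 1: fork(P0) -> P1. 3 ppages; refcounts: pp0:2 pp1:2 pp2:2
Op 2: read(P1, v2) -> 28. No state change.
Op 3: fork(P0) -> P2. 3 ppages; refcounts: pp0:3 pp1:3 pp2:3
Op 4: read(P0, v2) -> 28. No state change.
Op 5: write(P1, v0, 159). refcount(pp0)=3>1 -> COPY to pp3. 4 ppages; refcounts: pp0:2 pp1:3 pp2:3 pp3:1
P0: v2 -> pp2 = 28
P1: v2 -> pp2 = 28
P2: v2 -> pp2 = 28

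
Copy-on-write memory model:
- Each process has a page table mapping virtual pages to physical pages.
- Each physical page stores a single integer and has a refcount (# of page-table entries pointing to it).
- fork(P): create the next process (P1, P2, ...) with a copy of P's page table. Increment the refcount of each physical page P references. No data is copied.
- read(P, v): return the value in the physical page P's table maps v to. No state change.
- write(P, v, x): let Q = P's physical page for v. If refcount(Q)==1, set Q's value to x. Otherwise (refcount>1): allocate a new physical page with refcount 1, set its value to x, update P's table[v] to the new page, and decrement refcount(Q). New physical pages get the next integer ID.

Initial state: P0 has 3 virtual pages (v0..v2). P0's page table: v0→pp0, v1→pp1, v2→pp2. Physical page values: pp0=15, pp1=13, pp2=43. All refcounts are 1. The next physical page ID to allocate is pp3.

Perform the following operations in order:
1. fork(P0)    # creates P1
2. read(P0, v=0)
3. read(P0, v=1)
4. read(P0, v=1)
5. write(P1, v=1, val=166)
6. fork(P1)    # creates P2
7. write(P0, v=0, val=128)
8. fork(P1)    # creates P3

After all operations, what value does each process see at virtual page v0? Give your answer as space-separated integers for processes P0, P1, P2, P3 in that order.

Op 1: fork(P0) -> P1. 3 ppages; refcounts: pp0:2 pp1:2 pp2:2
Op 2: read(P0, v0) -> 15. No state change.
Op 3: read(P0, v1) -> 13. No state change.
Op 4: read(P0, v1) -> 13. No state change.
Op 5: write(P1, v1, 166). refcount(pp1)=2>1 -> COPY to pp3. 4 ppages; refcounts: pp0:2 pp1:1 pp2:2 pp3:1
Op 6: fork(P1) -> P2. 4 ppages; refcounts: pp0:3 pp1:1 pp2:3 pp3:2
Op 7: write(P0, v0, 128). refcount(pp0)=3>1 -> COPY to pp4. 5 ppages; refcounts: pp0:2 pp1:1 pp2:3 pp3:2 pp4:1
Op 8: fork(P1) -> P3. 5 ppages; refcounts: pp0:3 pp1:1 pp2:4 pp3:3 pp4:1
P0: v0 -> pp4 = 128
P1: v0 -> pp0 = 15
P2: v0 -> pp0 = 15
P3: v0 -> pp0 = 15

Answer: 128 15 15 15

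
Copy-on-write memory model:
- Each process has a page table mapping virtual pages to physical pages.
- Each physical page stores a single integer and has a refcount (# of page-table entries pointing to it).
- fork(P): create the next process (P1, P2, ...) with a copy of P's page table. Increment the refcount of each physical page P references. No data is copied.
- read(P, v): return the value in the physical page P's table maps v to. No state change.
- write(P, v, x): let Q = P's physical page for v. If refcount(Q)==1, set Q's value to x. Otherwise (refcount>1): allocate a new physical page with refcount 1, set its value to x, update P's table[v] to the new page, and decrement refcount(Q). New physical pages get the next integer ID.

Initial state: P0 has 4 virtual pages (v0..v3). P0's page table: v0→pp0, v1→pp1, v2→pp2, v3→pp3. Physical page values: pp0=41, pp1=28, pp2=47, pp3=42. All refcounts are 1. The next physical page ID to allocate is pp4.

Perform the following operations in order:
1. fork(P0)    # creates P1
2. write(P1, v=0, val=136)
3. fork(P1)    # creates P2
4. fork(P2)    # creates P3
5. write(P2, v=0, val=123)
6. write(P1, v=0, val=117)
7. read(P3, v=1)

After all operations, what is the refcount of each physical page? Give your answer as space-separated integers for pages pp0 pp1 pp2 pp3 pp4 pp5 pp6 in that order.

Answer: 1 4 4 4 1 1 1

Derivation:
Op 1: fork(P0) -> P1. 4 ppages; refcounts: pp0:2 pp1:2 pp2:2 pp3:2
Op 2: write(P1, v0, 136). refcount(pp0)=2>1 -> COPY to pp4. 5 ppages; refcounts: pp0:1 pp1:2 pp2:2 pp3:2 pp4:1
Op 3: fork(P1) -> P2. 5 ppages; refcounts: pp0:1 pp1:3 pp2:3 pp3:3 pp4:2
Op 4: fork(P2) -> P3. 5 ppages; refcounts: pp0:1 pp1:4 pp2:4 pp3:4 pp4:3
Op 5: write(P2, v0, 123). refcount(pp4)=3>1 -> COPY to pp5. 6 ppages; refcounts: pp0:1 pp1:4 pp2:4 pp3:4 pp4:2 pp5:1
Op 6: write(P1, v0, 117). refcount(pp4)=2>1 -> COPY to pp6. 7 ppages; refcounts: pp0:1 pp1:4 pp2:4 pp3:4 pp4:1 pp5:1 pp6:1
Op 7: read(P3, v1) -> 28. No state change.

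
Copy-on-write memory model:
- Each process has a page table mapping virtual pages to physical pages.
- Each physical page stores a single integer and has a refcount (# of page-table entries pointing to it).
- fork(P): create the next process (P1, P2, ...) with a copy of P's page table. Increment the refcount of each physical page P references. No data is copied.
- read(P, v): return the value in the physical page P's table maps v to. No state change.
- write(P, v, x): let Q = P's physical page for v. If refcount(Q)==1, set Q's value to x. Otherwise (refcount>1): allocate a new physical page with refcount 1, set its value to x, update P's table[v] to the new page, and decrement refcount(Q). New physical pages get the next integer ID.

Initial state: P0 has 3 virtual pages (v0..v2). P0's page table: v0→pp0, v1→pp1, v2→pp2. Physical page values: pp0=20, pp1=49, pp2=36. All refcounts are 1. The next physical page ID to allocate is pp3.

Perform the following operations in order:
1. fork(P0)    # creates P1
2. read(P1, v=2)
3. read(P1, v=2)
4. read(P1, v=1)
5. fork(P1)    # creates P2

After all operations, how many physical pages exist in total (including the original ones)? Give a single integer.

Op 1: fork(P0) -> P1. 3 ppages; refcounts: pp0:2 pp1:2 pp2:2
Op 2: read(P1, v2) -> 36. No state change.
Op 3: read(P1, v2) -> 36. No state change.
Op 4: read(P1, v1) -> 49. No state change.
Op 5: fork(P1) -> P2. 3 ppages; refcounts: pp0:3 pp1:3 pp2:3

Answer: 3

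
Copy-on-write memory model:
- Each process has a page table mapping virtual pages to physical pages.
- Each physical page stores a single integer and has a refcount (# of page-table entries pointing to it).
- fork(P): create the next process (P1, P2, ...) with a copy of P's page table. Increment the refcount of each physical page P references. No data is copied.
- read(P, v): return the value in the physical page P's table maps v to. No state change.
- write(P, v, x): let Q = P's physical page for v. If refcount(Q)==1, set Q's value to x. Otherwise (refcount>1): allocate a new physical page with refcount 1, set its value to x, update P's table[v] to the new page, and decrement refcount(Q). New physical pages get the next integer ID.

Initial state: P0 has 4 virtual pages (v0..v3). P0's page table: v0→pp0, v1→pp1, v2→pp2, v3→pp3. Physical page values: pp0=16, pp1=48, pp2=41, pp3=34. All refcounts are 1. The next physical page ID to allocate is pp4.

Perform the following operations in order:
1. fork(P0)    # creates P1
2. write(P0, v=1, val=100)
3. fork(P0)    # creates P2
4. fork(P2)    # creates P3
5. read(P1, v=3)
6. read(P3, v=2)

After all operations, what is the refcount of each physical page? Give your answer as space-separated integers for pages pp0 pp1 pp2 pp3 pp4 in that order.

Op 1: fork(P0) -> P1. 4 ppages; refcounts: pp0:2 pp1:2 pp2:2 pp3:2
Op 2: write(P0, v1, 100). refcount(pp1)=2>1 -> COPY to pp4. 5 ppages; refcounts: pp0:2 pp1:1 pp2:2 pp3:2 pp4:1
Op 3: fork(P0) -> P2. 5 ppages; refcounts: pp0:3 pp1:1 pp2:3 pp3:3 pp4:2
Op 4: fork(P2) -> P3. 5 ppages; refcounts: pp0:4 pp1:1 pp2:4 pp3:4 pp4:3
Op 5: read(P1, v3) -> 34. No state change.
Op 6: read(P3, v2) -> 41. No state change.

Answer: 4 1 4 4 3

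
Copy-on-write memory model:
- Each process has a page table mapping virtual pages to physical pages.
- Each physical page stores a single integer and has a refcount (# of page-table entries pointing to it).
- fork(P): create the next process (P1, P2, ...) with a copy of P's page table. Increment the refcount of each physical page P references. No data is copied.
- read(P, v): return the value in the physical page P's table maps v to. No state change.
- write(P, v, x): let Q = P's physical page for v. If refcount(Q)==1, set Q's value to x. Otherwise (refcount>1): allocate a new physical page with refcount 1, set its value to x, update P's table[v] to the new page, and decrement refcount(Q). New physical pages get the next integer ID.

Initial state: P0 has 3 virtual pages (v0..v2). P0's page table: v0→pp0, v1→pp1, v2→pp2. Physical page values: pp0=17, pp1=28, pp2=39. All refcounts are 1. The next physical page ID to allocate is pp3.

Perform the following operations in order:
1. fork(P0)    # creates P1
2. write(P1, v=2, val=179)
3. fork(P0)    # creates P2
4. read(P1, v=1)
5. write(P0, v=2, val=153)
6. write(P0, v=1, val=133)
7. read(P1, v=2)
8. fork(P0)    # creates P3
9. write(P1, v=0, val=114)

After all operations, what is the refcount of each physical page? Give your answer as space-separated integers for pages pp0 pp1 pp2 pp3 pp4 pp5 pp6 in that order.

Answer: 3 2 1 1 2 2 1

Derivation:
Op 1: fork(P0) -> P1. 3 ppages; refcounts: pp0:2 pp1:2 pp2:2
Op 2: write(P1, v2, 179). refcount(pp2)=2>1 -> COPY to pp3. 4 ppages; refcounts: pp0:2 pp1:2 pp2:1 pp3:1
Op 3: fork(P0) -> P2. 4 ppages; refcounts: pp0:3 pp1:3 pp2:2 pp3:1
Op 4: read(P1, v1) -> 28. No state change.
Op 5: write(P0, v2, 153). refcount(pp2)=2>1 -> COPY to pp4. 5 ppages; refcounts: pp0:3 pp1:3 pp2:1 pp3:1 pp4:1
Op 6: write(P0, v1, 133). refcount(pp1)=3>1 -> COPY to pp5. 6 ppages; refcounts: pp0:3 pp1:2 pp2:1 pp3:1 pp4:1 pp5:1
Op 7: read(P1, v2) -> 179. No state change.
Op 8: fork(P0) -> P3. 6 ppages; refcounts: pp0:4 pp1:2 pp2:1 pp3:1 pp4:2 pp5:2
Op 9: write(P1, v0, 114). refcount(pp0)=4>1 -> COPY to pp6. 7 ppages; refcounts: pp0:3 pp1:2 pp2:1 pp3:1 pp4:2 pp5:2 pp6:1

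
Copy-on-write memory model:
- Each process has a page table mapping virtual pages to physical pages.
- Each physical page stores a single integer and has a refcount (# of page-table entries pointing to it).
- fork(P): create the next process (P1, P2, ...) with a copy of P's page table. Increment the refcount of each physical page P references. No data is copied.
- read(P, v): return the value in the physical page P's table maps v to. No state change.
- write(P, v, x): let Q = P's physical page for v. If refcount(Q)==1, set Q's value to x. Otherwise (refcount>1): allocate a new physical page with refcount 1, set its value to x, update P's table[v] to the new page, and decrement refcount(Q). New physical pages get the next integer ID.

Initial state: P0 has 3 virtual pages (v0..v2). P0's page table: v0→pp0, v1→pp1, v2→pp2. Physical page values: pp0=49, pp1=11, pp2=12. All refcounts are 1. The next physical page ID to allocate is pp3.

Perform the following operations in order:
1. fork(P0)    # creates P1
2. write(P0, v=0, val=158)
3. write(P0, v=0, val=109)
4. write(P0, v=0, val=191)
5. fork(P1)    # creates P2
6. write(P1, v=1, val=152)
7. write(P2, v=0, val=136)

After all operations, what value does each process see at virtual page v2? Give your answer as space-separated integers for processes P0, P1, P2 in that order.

Op 1: fork(P0) -> P1. 3 ppages; refcounts: pp0:2 pp1:2 pp2:2
Op 2: write(P0, v0, 158). refcount(pp0)=2>1 -> COPY to pp3. 4 ppages; refcounts: pp0:1 pp1:2 pp2:2 pp3:1
Op 3: write(P0, v0, 109). refcount(pp3)=1 -> write in place. 4 ppages; refcounts: pp0:1 pp1:2 pp2:2 pp3:1
Op 4: write(P0, v0, 191). refcount(pp3)=1 -> write in place. 4 ppages; refcounts: pp0:1 pp1:2 pp2:2 pp3:1
Op 5: fork(P1) -> P2. 4 ppages; refcounts: pp0:2 pp1:3 pp2:3 pp3:1
Op 6: write(P1, v1, 152). refcount(pp1)=3>1 -> COPY to pp4. 5 ppages; refcounts: pp0:2 pp1:2 pp2:3 pp3:1 pp4:1
Op 7: write(P2, v0, 136). refcount(pp0)=2>1 -> COPY to pp5. 6 ppages; refcounts: pp0:1 pp1:2 pp2:3 pp3:1 pp4:1 pp5:1
P0: v2 -> pp2 = 12
P1: v2 -> pp2 = 12
P2: v2 -> pp2 = 12

Answer: 12 12 12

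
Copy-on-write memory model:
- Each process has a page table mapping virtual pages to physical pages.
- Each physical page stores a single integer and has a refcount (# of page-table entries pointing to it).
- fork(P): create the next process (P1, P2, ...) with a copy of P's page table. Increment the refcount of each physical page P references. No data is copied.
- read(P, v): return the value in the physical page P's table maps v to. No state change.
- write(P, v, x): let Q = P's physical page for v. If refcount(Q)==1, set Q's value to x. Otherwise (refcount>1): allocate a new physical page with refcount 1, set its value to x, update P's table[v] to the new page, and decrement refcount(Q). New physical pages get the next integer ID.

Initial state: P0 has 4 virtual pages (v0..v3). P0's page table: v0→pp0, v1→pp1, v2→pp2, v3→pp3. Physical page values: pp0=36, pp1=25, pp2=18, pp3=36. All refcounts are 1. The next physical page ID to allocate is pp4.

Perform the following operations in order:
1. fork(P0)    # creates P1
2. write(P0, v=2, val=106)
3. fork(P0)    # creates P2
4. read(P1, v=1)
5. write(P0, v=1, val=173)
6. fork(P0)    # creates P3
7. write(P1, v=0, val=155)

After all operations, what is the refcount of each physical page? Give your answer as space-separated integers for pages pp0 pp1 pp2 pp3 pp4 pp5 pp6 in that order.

Op 1: fork(P0) -> P1. 4 ppages; refcounts: pp0:2 pp1:2 pp2:2 pp3:2
Op 2: write(P0, v2, 106). refcount(pp2)=2>1 -> COPY to pp4. 5 ppages; refcounts: pp0:2 pp1:2 pp2:1 pp3:2 pp4:1
Op 3: fork(P0) -> P2. 5 ppages; refcounts: pp0:3 pp1:3 pp2:1 pp3:3 pp4:2
Op 4: read(P1, v1) -> 25. No state change.
Op 5: write(P0, v1, 173). refcount(pp1)=3>1 -> COPY to pp5. 6 ppages; refcounts: pp0:3 pp1:2 pp2:1 pp3:3 pp4:2 pp5:1
Op 6: fork(P0) -> P3. 6 ppages; refcounts: pp0:4 pp1:2 pp2:1 pp3:4 pp4:3 pp5:2
Op 7: write(P1, v0, 155). refcount(pp0)=4>1 -> COPY to pp6. 7 ppages; refcounts: pp0:3 pp1:2 pp2:1 pp3:4 pp4:3 pp5:2 pp6:1

Answer: 3 2 1 4 3 2 1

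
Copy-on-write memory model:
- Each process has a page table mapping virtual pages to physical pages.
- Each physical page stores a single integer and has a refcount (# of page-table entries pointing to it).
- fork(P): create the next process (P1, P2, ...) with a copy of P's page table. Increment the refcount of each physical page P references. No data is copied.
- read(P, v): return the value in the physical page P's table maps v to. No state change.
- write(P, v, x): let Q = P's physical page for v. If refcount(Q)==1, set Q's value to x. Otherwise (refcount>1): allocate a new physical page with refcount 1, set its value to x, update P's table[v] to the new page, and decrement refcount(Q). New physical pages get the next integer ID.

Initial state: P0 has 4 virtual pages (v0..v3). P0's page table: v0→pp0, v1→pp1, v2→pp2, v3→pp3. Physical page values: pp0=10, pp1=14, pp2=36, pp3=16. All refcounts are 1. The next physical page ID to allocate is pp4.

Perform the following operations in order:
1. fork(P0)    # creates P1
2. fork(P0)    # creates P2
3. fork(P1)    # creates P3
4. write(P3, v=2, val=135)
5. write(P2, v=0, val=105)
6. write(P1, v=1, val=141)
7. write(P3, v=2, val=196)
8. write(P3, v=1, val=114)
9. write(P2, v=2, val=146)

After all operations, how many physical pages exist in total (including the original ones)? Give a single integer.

Answer: 9

Derivation:
Op 1: fork(P0) -> P1. 4 ppages; refcounts: pp0:2 pp1:2 pp2:2 pp3:2
Op 2: fork(P0) -> P2. 4 ppages; refcounts: pp0:3 pp1:3 pp2:3 pp3:3
Op 3: fork(P1) -> P3. 4 ppages; refcounts: pp0:4 pp1:4 pp2:4 pp3:4
Op 4: write(P3, v2, 135). refcount(pp2)=4>1 -> COPY to pp4. 5 ppages; refcounts: pp0:4 pp1:4 pp2:3 pp3:4 pp4:1
Op 5: write(P2, v0, 105). refcount(pp0)=4>1 -> COPY to pp5. 6 ppages; refcounts: pp0:3 pp1:4 pp2:3 pp3:4 pp4:1 pp5:1
Op 6: write(P1, v1, 141). refcount(pp1)=4>1 -> COPY to pp6. 7 ppages; refcounts: pp0:3 pp1:3 pp2:3 pp3:4 pp4:1 pp5:1 pp6:1
Op 7: write(P3, v2, 196). refcount(pp4)=1 -> write in place. 7 ppages; refcounts: pp0:3 pp1:3 pp2:3 pp3:4 pp4:1 pp5:1 pp6:1
Op 8: write(P3, v1, 114). refcount(pp1)=3>1 -> COPY to pp7. 8 ppages; refcounts: pp0:3 pp1:2 pp2:3 pp3:4 pp4:1 pp5:1 pp6:1 pp7:1
Op 9: write(P2, v2, 146). refcount(pp2)=3>1 -> COPY to pp8. 9 ppages; refcounts: pp0:3 pp1:2 pp2:2 pp3:4 pp4:1 pp5:1 pp6:1 pp7:1 pp8:1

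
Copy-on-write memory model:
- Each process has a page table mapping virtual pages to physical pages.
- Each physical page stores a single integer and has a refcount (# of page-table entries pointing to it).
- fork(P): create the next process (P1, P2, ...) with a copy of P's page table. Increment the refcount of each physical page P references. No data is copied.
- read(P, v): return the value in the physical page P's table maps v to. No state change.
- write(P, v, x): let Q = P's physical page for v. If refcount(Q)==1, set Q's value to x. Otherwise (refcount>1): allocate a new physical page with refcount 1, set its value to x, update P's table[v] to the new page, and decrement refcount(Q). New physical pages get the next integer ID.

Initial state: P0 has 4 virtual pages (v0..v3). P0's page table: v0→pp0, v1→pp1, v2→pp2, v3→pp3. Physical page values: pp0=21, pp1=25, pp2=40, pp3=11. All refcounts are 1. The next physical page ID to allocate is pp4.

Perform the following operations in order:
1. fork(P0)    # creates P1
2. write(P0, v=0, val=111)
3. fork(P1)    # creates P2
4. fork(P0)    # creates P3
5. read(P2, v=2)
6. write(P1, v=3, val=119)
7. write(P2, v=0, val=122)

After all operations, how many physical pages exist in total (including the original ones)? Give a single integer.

Answer: 7

Derivation:
Op 1: fork(P0) -> P1. 4 ppages; refcounts: pp0:2 pp1:2 pp2:2 pp3:2
Op 2: write(P0, v0, 111). refcount(pp0)=2>1 -> COPY to pp4. 5 ppages; refcounts: pp0:1 pp1:2 pp2:2 pp3:2 pp4:1
Op 3: fork(P1) -> P2. 5 ppages; refcounts: pp0:2 pp1:3 pp2:3 pp3:3 pp4:1
Op 4: fork(P0) -> P3. 5 ppages; refcounts: pp0:2 pp1:4 pp2:4 pp3:4 pp4:2
Op 5: read(P2, v2) -> 40. No state change.
Op 6: write(P1, v3, 119). refcount(pp3)=4>1 -> COPY to pp5. 6 ppages; refcounts: pp0:2 pp1:4 pp2:4 pp3:3 pp4:2 pp5:1
Op 7: write(P2, v0, 122). refcount(pp0)=2>1 -> COPY to pp6. 7 ppages; refcounts: pp0:1 pp1:4 pp2:4 pp3:3 pp4:2 pp5:1 pp6:1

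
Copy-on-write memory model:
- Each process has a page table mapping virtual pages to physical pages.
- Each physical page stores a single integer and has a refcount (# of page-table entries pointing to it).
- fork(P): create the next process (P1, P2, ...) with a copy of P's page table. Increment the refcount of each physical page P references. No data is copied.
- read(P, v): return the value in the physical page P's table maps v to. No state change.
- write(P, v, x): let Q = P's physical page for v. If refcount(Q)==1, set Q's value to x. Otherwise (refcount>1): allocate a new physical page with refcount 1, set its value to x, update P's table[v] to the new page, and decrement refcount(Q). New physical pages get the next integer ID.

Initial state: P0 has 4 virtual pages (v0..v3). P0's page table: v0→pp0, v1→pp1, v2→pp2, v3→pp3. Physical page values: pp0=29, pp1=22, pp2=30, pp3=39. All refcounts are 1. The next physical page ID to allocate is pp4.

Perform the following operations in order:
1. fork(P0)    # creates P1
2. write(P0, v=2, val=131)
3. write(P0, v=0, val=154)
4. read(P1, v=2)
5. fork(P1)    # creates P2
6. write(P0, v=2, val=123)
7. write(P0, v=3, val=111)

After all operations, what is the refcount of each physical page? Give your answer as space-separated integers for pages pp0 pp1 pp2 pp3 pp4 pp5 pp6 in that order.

Answer: 2 3 2 2 1 1 1

Derivation:
Op 1: fork(P0) -> P1. 4 ppages; refcounts: pp0:2 pp1:2 pp2:2 pp3:2
Op 2: write(P0, v2, 131). refcount(pp2)=2>1 -> COPY to pp4. 5 ppages; refcounts: pp0:2 pp1:2 pp2:1 pp3:2 pp4:1
Op 3: write(P0, v0, 154). refcount(pp0)=2>1 -> COPY to pp5. 6 ppages; refcounts: pp0:1 pp1:2 pp2:1 pp3:2 pp4:1 pp5:1
Op 4: read(P1, v2) -> 30. No state change.
Op 5: fork(P1) -> P2. 6 ppages; refcounts: pp0:2 pp1:3 pp2:2 pp3:3 pp4:1 pp5:1
Op 6: write(P0, v2, 123). refcount(pp4)=1 -> write in place. 6 ppages; refcounts: pp0:2 pp1:3 pp2:2 pp3:3 pp4:1 pp5:1
Op 7: write(P0, v3, 111). refcount(pp3)=3>1 -> COPY to pp6. 7 ppages; refcounts: pp0:2 pp1:3 pp2:2 pp3:2 pp4:1 pp5:1 pp6:1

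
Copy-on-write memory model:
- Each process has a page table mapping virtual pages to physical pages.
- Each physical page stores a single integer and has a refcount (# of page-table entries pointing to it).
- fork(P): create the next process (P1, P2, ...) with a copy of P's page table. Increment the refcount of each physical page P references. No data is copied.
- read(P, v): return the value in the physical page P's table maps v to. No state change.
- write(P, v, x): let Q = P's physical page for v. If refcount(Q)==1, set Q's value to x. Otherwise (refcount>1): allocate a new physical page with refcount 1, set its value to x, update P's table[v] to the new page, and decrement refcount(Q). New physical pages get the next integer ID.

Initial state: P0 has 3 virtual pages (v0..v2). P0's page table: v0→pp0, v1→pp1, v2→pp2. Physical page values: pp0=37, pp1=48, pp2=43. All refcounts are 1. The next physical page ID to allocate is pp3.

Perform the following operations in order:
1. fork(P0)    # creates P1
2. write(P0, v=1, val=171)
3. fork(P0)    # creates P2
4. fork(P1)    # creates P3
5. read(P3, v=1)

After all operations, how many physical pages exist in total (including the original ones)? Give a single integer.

Answer: 4

Derivation:
Op 1: fork(P0) -> P1. 3 ppages; refcounts: pp0:2 pp1:2 pp2:2
Op 2: write(P0, v1, 171). refcount(pp1)=2>1 -> COPY to pp3. 4 ppages; refcounts: pp0:2 pp1:1 pp2:2 pp3:1
Op 3: fork(P0) -> P2. 4 ppages; refcounts: pp0:3 pp1:1 pp2:3 pp3:2
Op 4: fork(P1) -> P3. 4 ppages; refcounts: pp0:4 pp1:2 pp2:4 pp3:2
Op 5: read(P3, v1) -> 48. No state change.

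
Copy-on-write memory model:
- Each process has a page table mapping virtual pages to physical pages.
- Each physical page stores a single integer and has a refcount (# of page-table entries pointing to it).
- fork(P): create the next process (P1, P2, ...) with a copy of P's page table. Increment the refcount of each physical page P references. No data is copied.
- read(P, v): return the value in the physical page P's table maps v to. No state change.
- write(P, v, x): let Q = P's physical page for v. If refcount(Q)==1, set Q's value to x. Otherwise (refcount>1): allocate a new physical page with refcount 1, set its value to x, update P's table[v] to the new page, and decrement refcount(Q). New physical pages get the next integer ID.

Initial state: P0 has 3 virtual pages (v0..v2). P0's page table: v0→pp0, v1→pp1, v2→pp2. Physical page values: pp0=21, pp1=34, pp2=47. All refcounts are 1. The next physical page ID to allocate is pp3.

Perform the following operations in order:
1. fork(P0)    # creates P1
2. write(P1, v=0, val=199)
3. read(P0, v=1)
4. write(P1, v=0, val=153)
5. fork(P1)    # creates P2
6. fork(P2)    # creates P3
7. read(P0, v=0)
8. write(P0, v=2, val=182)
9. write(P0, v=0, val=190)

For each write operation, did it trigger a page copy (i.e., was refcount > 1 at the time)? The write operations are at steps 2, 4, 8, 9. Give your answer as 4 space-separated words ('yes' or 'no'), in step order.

Op 1: fork(P0) -> P1. 3 ppages; refcounts: pp0:2 pp1:2 pp2:2
Op 2: write(P1, v0, 199). refcount(pp0)=2>1 -> COPY to pp3. 4 ppages; refcounts: pp0:1 pp1:2 pp2:2 pp3:1
Op 3: read(P0, v1) -> 34. No state change.
Op 4: write(P1, v0, 153). refcount(pp3)=1 -> write in place. 4 ppages; refcounts: pp0:1 pp1:2 pp2:2 pp3:1
Op 5: fork(P1) -> P2. 4 ppages; refcounts: pp0:1 pp1:3 pp2:3 pp3:2
Op 6: fork(P2) -> P3. 4 ppages; refcounts: pp0:1 pp1:4 pp2:4 pp3:3
Op 7: read(P0, v0) -> 21. No state change.
Op 8: write(P0, v2, 182). refcount(pp2)=4>1 -> COPY to pp4. 5 ppages; refcounts: pp0:1 pp1:4 pp2:3 pp3:3 pp4:1
Op 9: write(P0, v0, 190). refcount(pp0)=1 -> write in place. 5 ppages; refcounts: pp0:1 pp1:4 pp2:3 pp3:3 pp4:1

yes no yes no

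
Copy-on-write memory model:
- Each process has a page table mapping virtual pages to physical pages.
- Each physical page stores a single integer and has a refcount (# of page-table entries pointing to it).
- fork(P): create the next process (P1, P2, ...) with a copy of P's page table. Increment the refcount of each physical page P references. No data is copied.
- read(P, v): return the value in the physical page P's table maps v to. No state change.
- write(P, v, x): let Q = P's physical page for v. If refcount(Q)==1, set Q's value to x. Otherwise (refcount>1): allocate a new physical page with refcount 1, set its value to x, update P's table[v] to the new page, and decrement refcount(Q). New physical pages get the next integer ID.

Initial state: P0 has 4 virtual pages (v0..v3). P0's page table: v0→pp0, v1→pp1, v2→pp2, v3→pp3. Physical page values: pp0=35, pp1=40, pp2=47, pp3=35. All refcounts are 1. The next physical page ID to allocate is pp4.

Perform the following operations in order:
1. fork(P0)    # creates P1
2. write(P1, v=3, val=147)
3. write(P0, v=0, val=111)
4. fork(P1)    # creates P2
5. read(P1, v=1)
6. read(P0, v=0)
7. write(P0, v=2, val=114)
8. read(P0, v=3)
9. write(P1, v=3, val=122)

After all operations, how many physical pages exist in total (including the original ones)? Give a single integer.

Op 1: fork(P0) -> P1. 4 ppages; refcounts: pp0:2 pp1:2 pp2:2 pp3:2
Op 2: write(P1, v3, 147). refcount(pp3)=2>1 -> COPY to pp4. 5 ppages; refcounts: pp0:2 pp1:2 pp2:2 pp3:1 pp4:1
Op 3: write(P0, v0, 111). refcount(pp0)=2>1 -> COPY to pp5. 6 ppages; refcounts: pp0:1 pp1:2 pp2:2 pp3:1 pp4:1 pp5:1
Op 4: fork(P1) -> P2. 6 ppages; refcounts: pp0:2 pp1:3 pp2:3 pp3:1 pp4:2 pp5:1
Op 5: read(P1, v1) -> 40. No state change.
Op 6: read(P0, v0) -> 111. No state change.
Op 7: write(P0, v2, 114). refcount(pp2)=3>1 -> COPY to pp6. 7 ppages; refcounts: pp0:2 pp1:3 pp2:2 pp3:1 pp4:2 pp5:1 pp6:1
Op 8: read(P0, v3) -> 35. No state change.
Op 9: write(P1, v3, 122). refcount(pp4)=2>1 -> COPY to pp7. 8 ppages; refcounts: pp0:2 pp1:3 pp2:2 pp3:1 pp4:1 pp5:1 pp6:1 pp7:1

Answer: 8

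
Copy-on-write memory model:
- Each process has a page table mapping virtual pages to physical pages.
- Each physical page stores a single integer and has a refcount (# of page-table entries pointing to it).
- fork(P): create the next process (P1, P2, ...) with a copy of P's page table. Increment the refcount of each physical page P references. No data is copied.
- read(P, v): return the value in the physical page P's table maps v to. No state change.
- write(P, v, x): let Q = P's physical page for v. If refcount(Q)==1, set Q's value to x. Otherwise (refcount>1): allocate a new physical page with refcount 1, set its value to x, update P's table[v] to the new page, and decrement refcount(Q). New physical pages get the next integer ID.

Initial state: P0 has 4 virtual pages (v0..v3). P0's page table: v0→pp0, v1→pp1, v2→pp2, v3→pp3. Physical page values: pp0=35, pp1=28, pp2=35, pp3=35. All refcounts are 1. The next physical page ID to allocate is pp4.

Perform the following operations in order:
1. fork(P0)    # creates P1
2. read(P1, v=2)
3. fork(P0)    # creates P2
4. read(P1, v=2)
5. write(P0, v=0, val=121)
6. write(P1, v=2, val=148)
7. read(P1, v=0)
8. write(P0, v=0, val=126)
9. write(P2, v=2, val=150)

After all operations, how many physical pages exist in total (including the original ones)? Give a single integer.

Op 1: fork(P0) -> P1. 4 ppages; refcounts: pp0:2 pp1:2 pp2:2 pp3:2
Op 2: read(P1, v2) -> 35. No state change.
Op 3: fork(P0) -> P2. 4 ppages; refcounts: pp0:3 pp1:3 pp2:3 pp3:3
Op 4: read(P1, v2) -> 35. No state change.
Op 5: write(P0, v0, 121). refcount(pp0)=3>1 -> COPY to pp4. 5 ppages; refcounts: pp0:2 pp1:3 pp2:3 pp3:3 pp4:1
Op 6: write(P1, v2, 148). refcount(pp2)=3>1 -> COPY to pp5. 6 ppages; refcounts: pp0:2 pp1:3 pp2:2 pp3:3 pp4:1 pp5:1
Op 7: read(P1, v0) -> 35. No state change.
Op 8: write(P0, v0, 126). refcount(pp4)=1 -> write in place. 6 ppages; refcounts: pp0:2 pp1:3 pp2:2 pp3:3 pp4:1 pp5:1
Op 9: write(P2, v2, 150). refcount(pp2)=2>1 -> COPY to pp6. 7 ppages; refcounts: pp0:2 pp1:3 pp2:1 pp3:3 pp4:1 pp5:1 pp6:1

Answer: 7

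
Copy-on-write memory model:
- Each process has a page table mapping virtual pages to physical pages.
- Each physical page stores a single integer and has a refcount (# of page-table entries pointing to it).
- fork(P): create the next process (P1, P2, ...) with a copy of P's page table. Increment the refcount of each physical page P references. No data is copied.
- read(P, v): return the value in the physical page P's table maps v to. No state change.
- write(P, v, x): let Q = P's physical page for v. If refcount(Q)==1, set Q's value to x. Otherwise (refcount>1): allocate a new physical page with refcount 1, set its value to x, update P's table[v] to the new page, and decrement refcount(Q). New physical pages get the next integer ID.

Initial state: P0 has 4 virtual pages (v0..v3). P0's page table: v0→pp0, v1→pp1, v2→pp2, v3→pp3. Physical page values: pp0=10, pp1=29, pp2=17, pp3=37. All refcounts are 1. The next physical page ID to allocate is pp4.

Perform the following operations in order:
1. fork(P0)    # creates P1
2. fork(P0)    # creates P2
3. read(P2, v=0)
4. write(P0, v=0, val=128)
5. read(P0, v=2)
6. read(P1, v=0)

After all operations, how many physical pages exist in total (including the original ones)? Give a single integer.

Op 1: fork(P0) -> P1. 4 ppages; refcounts: pp0:2 pp1:2 pp2:2 pp3:2
Op 2: fork(P0) -> P2. 4 ppages; refcounts: pp0:3 pp1:3 pp2:3 pp3:3
Op 3: read(P2, v0) -> 10. No state change.
Op 4: write(P0, v0, 128). refcount(pp0)=3>1 -> COPY to pp4. 5 ppages; refcounts: pp0:2 pp1:3 pp2:3 pp3:3 pp4:1
Op 5: read(P0, v2) -> 17. No state change.
Op 6: read(P1, v0) -> 10. No state change.

Answer: 5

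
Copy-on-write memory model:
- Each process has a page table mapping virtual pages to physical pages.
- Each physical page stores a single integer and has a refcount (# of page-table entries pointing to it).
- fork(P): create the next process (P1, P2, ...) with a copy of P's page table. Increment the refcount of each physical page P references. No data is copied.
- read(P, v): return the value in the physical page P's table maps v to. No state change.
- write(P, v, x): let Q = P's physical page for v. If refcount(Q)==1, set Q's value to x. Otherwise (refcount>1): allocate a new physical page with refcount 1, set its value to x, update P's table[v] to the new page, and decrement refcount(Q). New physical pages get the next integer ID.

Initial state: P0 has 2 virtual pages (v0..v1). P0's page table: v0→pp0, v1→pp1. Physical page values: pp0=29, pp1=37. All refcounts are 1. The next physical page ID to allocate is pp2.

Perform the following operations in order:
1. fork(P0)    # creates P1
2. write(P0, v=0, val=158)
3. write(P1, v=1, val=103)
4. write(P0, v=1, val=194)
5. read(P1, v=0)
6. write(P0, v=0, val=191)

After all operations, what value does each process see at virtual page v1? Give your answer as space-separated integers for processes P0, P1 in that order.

Answer: 194 103

Derivation:
Op 1: fork(P0) -> P1. 2 ppages; refcounts: pp0:2 pp1:2
Op 2: write(P0, v0, 158). refcount(pp0)=2>1 -> COPY to pp2. 3 ppages; refcounts: pp0:1 pp1:2 pp2:1
Op 3: write(P1, v1, 103). refcount(pp1)=2>1 -> COPY to pp3. 4 ppages; refcounts: pp0:1 pp1:1 pp2:1 pp3:1
Op 4: write(P0, v1, 194). refcount(pp1)=1 -> write in place. 4 ppages; refcounts: pp0:1 pp1:1 pp2:1 pp3:1
Op 5: read(P1, v0) -> 29. No state change.
Op 6: write(P0, v0, 191). refcount(pp2)=1 -> write in place. 4 ppages; refcounts: pp0:1 pp1:1 pp2:1 pp3:1
P0: v1 -> pp1 = 194
P1: v1 -> pp3 = 103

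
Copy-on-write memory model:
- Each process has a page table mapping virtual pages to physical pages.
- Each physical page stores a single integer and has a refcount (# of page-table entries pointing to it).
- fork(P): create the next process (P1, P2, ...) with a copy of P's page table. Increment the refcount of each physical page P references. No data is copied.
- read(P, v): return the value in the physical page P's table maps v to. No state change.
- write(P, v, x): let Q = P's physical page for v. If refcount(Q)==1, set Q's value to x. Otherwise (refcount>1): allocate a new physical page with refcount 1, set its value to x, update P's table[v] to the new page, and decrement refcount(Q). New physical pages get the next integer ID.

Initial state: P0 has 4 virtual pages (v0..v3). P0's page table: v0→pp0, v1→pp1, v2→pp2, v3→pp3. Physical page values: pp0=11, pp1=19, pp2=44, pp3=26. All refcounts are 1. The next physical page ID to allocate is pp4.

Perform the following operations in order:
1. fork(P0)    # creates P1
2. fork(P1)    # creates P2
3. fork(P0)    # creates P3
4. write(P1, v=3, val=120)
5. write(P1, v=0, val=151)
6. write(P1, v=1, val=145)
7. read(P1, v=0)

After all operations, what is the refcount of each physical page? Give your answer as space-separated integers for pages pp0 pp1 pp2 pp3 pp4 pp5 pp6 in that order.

Op 1: fork(P0) -> P1. 4 ppages; refcounts: pp0:2 pp1:2 pp2:2 pp3:2
Op 2: fork(P1) -> P2. 4 ppages; refcounts: pp0:3 pp1:3 pp2:3 pp3:3
Op 3: fork(P0) -> P3. 4 ppages; refcounts: pp0:4 pp1:4 pp2:4 pp3:4
Op 4: write(P1, v3, 120). refcount(pp3)=4>1 -> COPY to pp4. 5 ppages; refcounts: pp0:4 pp1:4 pp2:4 pp3:3 pp4:1
Op 5: write(P1, v0, 151). refcount(pp0)=4>1 -> COPY to pp5. 6 ppages; refcounts: pp0:3 pp1:4 pp2:4 pp3:3 pp4:1 pp5:1
Op 6: write(P1, v1, 145). refcount(pp1)=4>1 -> COPY to pp6. 7 ppages; refcounts: pp0:3 pp1:3 pp2:4 pp3:3 pp4:1 pp5:1 pp6:1
Op 7: read(P1, v0) -> 151. No state change.

Answer: 3 3 4 3 1 1 1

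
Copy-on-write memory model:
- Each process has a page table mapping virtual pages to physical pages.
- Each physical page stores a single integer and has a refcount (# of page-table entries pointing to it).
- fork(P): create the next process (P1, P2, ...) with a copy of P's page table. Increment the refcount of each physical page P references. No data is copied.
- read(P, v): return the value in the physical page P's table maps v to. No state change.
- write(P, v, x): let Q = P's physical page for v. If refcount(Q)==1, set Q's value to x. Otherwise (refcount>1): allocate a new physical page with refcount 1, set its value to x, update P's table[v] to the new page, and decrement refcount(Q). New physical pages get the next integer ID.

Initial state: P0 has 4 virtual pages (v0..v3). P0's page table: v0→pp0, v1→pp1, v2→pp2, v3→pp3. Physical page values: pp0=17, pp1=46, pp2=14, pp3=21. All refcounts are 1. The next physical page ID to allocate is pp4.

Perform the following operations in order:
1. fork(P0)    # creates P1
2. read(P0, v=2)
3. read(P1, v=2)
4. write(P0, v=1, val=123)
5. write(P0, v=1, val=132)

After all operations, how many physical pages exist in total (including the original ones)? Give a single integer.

Answer: 5

Derivation:
Op 1: fork(P0) -> P1. 4 ppages; refcounts: pp0:2 pp1:2 pp2:2 pp3:2
Op 2: read(P0, v2) -> 14. No state change.
Op 3: read(P1, v2) -> 14. No state change.
Op 4: write(P0, v1, 123). refcount(pp1)=2>1 -> COPY to pp4. 5 ppages; refcounts: pp0:2 pp1:1 pp2:2 pp3:2 pp4:1
Op 5: write(P0, v1, 132). refcount(pp4)=1 -> write in place. 5 ppages; refcounts: pp0:2 pp1:1 pp2:2 pp3:2 pp4:1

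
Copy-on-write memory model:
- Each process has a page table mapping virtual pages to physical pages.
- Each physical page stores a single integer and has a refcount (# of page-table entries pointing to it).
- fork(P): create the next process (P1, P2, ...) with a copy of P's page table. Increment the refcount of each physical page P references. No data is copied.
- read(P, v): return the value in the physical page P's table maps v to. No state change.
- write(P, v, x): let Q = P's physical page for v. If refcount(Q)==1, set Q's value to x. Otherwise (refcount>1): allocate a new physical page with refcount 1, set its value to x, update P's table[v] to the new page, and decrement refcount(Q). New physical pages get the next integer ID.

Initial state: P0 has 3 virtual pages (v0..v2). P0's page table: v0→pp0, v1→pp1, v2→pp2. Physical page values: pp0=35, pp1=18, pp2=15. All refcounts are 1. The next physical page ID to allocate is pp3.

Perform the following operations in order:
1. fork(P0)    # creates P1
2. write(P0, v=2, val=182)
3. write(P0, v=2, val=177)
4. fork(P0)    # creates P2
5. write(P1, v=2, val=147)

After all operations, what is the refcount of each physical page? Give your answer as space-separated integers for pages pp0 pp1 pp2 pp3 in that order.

Answer: 3 3 1 2

Derivation:
Op 1: fork(P0) -> P1. 3 ppages; refcounts: pp0:2 pp1:2 pp2:2
Op 2: write(P0, v2, 182). refcount(pp2)=2>1 -> COPY to pp3. 4 ppages; refcounts: pp0:2 pp1:2 pp2:1 pp3:1
Op 3: write(P0, v2, 177). refcount(pp3)=1 -> write in place. 4 ppages; refcounts: pp0:2 pp1:2 pp2:1 pp3:1
Op 4: fork(P0) -> P2. 4 ppages; refcounts: pp0:3 pp1:3 pp2:1 pp3:2
Op 5: write(P1, v2, 147). refcount(pp2)=1 -> write in place. 4 ppages; refcounts: pp0:3 pp1:3 pp2:1 pp3:2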